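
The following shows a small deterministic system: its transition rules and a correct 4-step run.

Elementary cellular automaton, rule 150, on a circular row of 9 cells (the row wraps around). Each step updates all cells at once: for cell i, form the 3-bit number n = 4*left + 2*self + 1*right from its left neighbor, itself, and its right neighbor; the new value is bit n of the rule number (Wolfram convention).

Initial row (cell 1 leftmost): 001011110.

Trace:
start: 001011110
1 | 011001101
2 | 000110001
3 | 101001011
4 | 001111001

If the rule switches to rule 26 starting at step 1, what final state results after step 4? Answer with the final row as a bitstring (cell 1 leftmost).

010100010

(re-executing steps 1..4 under rule 26; state before step 1: 001011110)
1 | 010010001
2 | 001101010
3 | 011000001
4 | 010100010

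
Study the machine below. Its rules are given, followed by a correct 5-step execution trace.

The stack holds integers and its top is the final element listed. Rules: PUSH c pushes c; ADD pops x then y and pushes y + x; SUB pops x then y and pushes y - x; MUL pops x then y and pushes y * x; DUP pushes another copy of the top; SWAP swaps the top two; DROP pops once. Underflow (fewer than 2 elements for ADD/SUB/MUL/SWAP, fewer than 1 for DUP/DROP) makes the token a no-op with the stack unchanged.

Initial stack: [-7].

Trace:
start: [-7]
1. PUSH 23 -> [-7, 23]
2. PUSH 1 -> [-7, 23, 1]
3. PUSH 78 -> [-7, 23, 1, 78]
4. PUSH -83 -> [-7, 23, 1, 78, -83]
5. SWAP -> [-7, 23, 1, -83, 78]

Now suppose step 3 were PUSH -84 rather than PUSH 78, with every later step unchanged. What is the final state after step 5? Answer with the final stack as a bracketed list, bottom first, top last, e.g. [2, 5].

(re-executing from step 3 with the substitution; state before step 3: [-7, 23, 1])
3. PUSH -84 -> [-7, 23, 1, -84]
4. PUSH -83 -> [-7, 23, 1, -84, -83]
5. SWAP -> [-7, 23, 1, -83, -84]

[-7, 23, 1, -83, -84]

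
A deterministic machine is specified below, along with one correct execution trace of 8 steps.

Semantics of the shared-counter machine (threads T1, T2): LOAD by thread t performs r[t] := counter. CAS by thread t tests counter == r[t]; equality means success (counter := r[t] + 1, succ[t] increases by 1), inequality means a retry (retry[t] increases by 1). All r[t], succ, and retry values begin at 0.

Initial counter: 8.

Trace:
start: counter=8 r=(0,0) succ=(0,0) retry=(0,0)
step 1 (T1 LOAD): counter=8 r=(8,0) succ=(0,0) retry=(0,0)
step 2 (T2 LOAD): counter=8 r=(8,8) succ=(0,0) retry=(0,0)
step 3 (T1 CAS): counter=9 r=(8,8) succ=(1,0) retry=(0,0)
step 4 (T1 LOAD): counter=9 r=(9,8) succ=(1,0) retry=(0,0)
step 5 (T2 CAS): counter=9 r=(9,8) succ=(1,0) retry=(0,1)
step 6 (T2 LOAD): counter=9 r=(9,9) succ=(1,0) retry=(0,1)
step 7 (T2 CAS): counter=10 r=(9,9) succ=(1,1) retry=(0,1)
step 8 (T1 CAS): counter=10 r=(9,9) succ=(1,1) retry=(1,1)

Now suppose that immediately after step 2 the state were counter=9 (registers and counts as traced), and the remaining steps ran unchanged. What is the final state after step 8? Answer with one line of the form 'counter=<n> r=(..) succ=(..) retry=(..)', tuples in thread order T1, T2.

counter=10 r=(9,9) succ=(0,1) retry=(2,1)

state after step 2 := counter=9 r=(8,8) succ=(0,0) retry=(0,0)
step 3 (T1 CAS): counter=9 r=(8,8) succ=(0,0) retry=(1,0)
step 4 (T1 LOAD): counter=9 r=(9,8) succ=(0,0) retry=(1,0)
step 5 (T2 CAS): counter=9 r=(9,8) succ=(0,0) retry=(1,1)
step 6 (T2 LOAD): counter=9 r=(9,9) succ=(0,0) retry=(1,1)
step 7 (T2 CAS): counter=10 r=(9,9) succ=(0,1) retry=(1,1)
step 8 (T1 CAS): counter=10 r=(9,9) succ=(0,1) retry=(2,1)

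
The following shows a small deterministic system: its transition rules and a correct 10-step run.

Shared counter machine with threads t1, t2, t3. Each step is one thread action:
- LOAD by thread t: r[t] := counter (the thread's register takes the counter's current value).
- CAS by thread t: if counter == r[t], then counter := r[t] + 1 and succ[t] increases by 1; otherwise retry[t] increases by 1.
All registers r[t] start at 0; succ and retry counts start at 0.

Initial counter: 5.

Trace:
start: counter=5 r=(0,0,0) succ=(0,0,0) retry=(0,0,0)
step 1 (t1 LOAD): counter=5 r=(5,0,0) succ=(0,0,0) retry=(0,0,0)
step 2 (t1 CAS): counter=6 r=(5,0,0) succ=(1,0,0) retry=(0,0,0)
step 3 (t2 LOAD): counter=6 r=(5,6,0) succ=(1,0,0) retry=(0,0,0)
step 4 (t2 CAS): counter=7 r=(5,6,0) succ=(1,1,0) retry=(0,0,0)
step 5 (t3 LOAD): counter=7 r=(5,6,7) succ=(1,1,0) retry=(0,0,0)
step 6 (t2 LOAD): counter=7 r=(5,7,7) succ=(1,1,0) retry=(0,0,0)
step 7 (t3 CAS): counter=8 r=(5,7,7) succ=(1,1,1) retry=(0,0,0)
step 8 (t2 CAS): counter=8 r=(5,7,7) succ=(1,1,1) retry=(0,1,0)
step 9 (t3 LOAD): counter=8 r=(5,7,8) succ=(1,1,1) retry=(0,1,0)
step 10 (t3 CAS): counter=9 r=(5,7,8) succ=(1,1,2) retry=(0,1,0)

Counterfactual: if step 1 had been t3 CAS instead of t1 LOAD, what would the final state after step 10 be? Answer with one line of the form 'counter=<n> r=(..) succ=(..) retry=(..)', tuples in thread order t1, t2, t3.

(re-executing from step 1 with the substitution; state before step 1: counter=5 r=(0,0,0) succ=(0,0,0) retry=(0,0,0))
step 1 (t3 CAS): counter=5 r=(0,0,0) succ=(0,0,0) retry=(0,0,1)
step 2 (t1 CAS): counter=5 r=(0,0,0) succ=(0,0,0) retry=(1,0,1)
step 3 (t2 LOAD): counter=5 r=(0,5,0) succ=(0,0,0) retry=(1,0,1)
step 4 (t2 CAS): counter=6 r=(0,5,0) succ=(0,1,0) retry=(1,0,1)
step 5 (t3 LOAD): counter=6 r=(0,5,6) succ=(0,1,0) retry=(1,0,1)
step 6 (t2 LOAD): counter=6 r=(0,6,6) succ=(0,1,0) retry=(1,0,1)
step 7 (t3 CAS): counter=7 r=(0,6,6) succ=(0,1,1) retry=(1,0,1)
step 8 (t2 CAS): counter=7 r=(0,6,6) succ=(0,1,1) retry=(1,1,1)
step 9 (t3 LOAD): counter=7 r=(0,6,7) succ=(0,1,1) retry=(1,1,1)
step 10 (t3 CAS): counter=8 r=(0,6,7) succ=(0,1,2) retry=(1,1,1)

counter=8 r=(0,6,7) succ=(0,1,2) retry=(1,1,1)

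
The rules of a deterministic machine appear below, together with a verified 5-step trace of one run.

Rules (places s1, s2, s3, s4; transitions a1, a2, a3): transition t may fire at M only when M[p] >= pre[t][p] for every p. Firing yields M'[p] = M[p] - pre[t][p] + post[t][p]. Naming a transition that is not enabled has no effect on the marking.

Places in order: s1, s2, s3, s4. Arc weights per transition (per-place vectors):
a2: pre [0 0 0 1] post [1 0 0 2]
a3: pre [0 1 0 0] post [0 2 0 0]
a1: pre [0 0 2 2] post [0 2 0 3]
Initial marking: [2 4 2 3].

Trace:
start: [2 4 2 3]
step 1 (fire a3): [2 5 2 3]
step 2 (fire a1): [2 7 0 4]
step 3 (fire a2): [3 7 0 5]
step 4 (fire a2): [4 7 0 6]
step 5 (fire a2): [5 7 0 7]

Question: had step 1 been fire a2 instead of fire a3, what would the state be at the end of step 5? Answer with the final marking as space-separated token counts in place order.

6 6 0 8

(re-executing from step 1 with the substitution; state before step 1: [2 4 2 3])
step 1 (fire a2): [3 4 2 4]
step 2 (fire a1): [3 6 0 5]
step 3 (fire a2): [4 6 0 6]
step 4 (fire a2): [5 6 0 7]
step 5 (fire a2): [6 6 0 8]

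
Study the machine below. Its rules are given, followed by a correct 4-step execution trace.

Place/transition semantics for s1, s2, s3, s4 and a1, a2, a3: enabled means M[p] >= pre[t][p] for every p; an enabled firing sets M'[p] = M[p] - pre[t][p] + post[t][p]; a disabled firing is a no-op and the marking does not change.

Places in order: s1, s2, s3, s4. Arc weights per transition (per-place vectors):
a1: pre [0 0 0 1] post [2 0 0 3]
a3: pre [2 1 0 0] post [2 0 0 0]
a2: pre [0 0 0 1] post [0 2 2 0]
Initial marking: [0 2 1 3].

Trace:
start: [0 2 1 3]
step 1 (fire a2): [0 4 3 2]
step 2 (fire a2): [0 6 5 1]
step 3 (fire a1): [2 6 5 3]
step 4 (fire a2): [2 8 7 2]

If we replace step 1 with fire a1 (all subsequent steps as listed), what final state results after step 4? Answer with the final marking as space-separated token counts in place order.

(re-executing from step 1 with the substitution; state before step 1: [0 2 1 3])
step 1 (fire a1): [2 2 1 5]
step 2 (fire a2): [2 4 3 4]
step 3 (fire a1): [4 4 3 6]
step 4 (fire a2): [4 6 5 5]

4 6 5 5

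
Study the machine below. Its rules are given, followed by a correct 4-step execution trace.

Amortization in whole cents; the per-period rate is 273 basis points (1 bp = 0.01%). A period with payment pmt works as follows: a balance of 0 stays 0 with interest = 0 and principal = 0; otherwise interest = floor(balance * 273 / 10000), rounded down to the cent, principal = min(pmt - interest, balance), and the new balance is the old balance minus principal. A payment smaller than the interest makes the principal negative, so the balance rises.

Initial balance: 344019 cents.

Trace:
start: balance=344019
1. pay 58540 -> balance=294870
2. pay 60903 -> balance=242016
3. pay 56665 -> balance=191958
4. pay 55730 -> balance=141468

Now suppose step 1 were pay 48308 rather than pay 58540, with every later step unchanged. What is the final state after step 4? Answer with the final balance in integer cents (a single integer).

152562

(re-executing from step 1 with the substitution; state before step 1: balance=344019)
1. pay 48308 -> balance=305102
2. pay 60903 -> balance=252528
3. pay 56665 -> balance=202757
4. pay 55730 -> balance=152562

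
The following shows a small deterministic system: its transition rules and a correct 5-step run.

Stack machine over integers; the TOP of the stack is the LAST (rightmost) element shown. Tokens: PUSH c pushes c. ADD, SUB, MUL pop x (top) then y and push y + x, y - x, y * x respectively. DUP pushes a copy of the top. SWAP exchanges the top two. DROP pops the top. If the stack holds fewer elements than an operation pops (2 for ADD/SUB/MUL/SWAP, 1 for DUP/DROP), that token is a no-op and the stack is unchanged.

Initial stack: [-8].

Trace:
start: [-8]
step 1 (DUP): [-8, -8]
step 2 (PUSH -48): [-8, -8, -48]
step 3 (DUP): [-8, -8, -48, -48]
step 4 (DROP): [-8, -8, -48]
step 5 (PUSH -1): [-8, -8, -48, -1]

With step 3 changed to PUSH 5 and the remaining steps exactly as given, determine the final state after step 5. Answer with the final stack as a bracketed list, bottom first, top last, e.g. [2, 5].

[-8, -8, -48, -1]

(re-executing from step 3 with the substitution; state before step 3: [-8, -8, -48])
step 3 (PUSH 5): [-8, -8, -48, 5]
step 4 (DROP): [-8, -8, -48]
step 5 (PUSH -1): [-8, -8, -48, -1]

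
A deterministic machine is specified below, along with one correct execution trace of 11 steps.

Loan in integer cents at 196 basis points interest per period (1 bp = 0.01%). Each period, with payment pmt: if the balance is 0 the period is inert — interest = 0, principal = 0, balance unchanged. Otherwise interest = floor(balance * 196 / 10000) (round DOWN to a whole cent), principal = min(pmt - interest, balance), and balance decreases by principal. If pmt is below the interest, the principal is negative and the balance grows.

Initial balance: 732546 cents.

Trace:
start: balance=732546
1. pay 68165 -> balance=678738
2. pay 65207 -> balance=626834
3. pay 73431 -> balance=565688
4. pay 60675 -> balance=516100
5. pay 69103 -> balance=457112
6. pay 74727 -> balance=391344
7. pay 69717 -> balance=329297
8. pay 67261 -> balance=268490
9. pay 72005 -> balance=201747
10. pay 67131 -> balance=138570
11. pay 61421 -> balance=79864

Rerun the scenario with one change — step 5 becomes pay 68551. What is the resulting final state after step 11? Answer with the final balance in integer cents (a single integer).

(re-executing from step 5 with the substitution; state before step 5: balance=516100)
5. pay 68551 -> balance=457664
6. pay 74727 -> balance=391907
7. pay 69717 -> balance=329871
8. pay 67261 -> balance=269075
9. pay 72005 -> balance=202343
10. pay 67131 -> balance=139177
11. pay 61421 -> balance=80483

80483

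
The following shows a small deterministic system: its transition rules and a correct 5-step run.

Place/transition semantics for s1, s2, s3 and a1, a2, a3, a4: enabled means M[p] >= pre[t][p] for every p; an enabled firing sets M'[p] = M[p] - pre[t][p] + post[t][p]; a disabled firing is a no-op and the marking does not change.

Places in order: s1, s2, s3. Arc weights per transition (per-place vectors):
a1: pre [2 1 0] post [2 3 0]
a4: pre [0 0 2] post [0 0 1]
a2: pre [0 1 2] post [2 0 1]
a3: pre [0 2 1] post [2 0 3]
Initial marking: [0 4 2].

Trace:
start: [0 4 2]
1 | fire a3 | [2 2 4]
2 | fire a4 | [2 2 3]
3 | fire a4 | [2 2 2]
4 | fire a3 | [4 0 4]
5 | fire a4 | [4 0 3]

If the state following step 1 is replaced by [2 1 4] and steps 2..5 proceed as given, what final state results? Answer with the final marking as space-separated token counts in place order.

state after step 1 := [2 1 4]
2 | fire a4 | [2 1 3]
3 | fire a4 | [2 1 2]
4 | fire a3 | [2 1 2]
5 | fire a4 | [2 1 1]

2 1 1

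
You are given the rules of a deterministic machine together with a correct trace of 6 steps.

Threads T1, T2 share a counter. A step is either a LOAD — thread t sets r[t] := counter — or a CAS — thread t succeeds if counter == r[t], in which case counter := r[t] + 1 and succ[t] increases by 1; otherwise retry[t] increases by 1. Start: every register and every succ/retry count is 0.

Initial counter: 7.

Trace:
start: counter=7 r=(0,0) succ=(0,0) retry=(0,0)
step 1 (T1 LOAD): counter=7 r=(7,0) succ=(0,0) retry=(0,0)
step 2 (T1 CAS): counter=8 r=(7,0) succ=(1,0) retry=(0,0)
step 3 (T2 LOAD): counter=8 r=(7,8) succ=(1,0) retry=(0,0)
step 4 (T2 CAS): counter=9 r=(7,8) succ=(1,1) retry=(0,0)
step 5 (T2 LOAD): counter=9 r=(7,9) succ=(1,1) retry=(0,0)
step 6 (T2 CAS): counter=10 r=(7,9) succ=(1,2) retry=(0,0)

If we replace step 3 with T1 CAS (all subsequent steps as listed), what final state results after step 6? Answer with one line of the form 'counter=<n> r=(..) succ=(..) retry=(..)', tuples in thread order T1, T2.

counter=9 r=(7,8) succ=(1,1) retry=(1,1)

(re-executing from step 3 with the substitution; state before step 3: counter=8 r=(7,0) succ=(1,0) retry=(0,0))
step 3 (T1 CAS): counter=8 r=(7,0) succ=(1,0) retry=(1,0)
step 4 (T2 CAS): counter=8 r=(7,0) succ=(1,0) retry=(1,1)
step 5 (T2 LOAD): counter=8 r=(7,8) succ=(1,0) retry=(1,1)
step 6 (T2 CAS): counter=9 r=(7,8) succ=(1,1) retry=(1,1)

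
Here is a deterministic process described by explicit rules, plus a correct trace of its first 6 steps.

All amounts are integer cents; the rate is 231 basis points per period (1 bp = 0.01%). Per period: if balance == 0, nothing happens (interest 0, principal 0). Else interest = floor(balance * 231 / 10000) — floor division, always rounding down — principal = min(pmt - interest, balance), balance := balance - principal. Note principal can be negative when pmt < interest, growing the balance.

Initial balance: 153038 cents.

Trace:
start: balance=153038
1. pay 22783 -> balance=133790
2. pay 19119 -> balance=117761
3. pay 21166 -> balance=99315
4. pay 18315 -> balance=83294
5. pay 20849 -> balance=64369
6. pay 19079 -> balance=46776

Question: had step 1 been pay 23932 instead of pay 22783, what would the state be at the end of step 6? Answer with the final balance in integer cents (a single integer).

45488

(re-executing from step 1 with the substitution; state before step 1: balance=153038)
1. pay 23932 -> balance=132641
2. pay 19119 -> balance=116586
3. pay 21166 -> balance=98113
4. pay 18315 -> balance=82064
5. pay 20849 -> balance=63110
6. pay 19079 -> balance=45488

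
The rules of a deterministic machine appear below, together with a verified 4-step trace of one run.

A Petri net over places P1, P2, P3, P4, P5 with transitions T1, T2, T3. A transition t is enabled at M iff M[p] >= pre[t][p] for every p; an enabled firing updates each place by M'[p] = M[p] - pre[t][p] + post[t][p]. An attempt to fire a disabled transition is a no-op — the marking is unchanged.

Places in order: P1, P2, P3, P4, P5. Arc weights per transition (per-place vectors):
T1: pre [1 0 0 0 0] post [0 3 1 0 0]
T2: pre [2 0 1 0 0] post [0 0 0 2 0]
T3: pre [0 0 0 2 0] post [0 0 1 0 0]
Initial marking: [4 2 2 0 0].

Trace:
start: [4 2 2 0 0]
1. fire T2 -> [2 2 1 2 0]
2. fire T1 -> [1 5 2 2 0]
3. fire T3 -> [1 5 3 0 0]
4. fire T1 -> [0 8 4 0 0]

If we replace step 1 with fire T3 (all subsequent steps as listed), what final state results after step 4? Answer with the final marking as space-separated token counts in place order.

2 8 4 0 0

(re-executing from step 1 with the substitution; state before step 1: [4 2 2 0 0])
1. fire T3 -> [4 2 2 0 0]
2. fire T1 -> [3 5 3 0 0]
3. fire T3 -> [3 5 3 0 0]
4. fire T1 -> [2 8 4 0 0]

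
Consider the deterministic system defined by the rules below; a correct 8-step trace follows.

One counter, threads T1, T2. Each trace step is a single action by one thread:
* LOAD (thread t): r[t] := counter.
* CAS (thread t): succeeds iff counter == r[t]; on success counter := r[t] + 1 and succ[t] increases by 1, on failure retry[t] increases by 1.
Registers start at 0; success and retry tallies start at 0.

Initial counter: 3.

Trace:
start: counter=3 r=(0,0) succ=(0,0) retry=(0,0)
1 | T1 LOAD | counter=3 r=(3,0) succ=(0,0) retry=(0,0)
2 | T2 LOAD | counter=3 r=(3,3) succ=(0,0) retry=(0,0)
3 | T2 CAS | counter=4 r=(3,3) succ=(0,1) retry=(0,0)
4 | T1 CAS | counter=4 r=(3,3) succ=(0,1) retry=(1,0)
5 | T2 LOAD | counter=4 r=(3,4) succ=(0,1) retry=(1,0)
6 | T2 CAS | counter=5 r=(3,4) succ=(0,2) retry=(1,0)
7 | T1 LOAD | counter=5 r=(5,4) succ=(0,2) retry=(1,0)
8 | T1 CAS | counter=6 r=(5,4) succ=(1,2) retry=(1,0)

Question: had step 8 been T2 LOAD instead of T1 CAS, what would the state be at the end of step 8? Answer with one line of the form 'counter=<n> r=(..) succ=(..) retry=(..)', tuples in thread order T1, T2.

counter=5 r=(5,5) succ=(0,2) retry=(1,0)

(re-executing from step 8 with the substitution; state before step 8: counter=5 r=(5,4) succ=(0,2) retry=(1,0))
8 | T2 LOAD | counter=5 r=(5,5) succ=(0,2) retry=(1,0)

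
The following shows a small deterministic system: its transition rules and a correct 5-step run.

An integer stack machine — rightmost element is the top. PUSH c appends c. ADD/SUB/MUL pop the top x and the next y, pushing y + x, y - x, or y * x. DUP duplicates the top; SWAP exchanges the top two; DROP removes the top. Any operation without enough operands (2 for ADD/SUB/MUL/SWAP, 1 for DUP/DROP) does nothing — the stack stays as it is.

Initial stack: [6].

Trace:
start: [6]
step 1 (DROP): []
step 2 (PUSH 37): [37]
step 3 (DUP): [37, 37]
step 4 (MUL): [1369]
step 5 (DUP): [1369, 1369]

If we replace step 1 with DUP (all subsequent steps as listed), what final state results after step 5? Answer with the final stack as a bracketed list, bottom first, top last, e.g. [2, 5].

(re-executing from step 1 with the substitution; state before step 1: [6])
step 1 (DUP): [6, 6]
step 2 (PUSH 37): [6, 6, 37]
step 3 (DUP): [6, 6, 37, 37]
step 4 (MUL): [6, 6, 1369]
step 5 (DUP): [6, 6, 1369, 1369]

[6, 6, 1369, 1369]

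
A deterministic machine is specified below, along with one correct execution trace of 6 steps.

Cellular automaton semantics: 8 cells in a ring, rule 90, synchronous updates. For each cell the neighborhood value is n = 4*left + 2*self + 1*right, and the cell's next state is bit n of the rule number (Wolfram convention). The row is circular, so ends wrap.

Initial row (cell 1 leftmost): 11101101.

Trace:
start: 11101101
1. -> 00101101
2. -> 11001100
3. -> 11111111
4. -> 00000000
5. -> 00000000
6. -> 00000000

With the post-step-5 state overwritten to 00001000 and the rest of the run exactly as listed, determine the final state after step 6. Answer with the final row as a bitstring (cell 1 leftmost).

00010100

state after step 5 := 00001000
6. -> 00010100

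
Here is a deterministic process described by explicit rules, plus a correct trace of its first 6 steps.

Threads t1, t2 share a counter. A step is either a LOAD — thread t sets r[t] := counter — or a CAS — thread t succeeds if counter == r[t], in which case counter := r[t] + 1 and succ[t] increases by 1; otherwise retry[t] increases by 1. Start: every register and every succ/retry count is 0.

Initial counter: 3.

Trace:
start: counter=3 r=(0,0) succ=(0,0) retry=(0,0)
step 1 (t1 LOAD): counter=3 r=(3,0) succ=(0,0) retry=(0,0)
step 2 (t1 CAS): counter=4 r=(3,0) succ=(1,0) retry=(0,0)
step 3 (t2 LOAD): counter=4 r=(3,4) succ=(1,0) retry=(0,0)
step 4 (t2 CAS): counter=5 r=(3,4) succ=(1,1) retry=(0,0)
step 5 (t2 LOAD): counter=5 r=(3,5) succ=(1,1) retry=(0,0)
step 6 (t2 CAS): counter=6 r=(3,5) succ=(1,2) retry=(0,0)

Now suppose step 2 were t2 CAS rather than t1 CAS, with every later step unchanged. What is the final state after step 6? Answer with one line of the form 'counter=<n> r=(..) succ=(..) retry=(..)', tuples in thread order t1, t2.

(re-executing from step 2 with the substitution; state before step 2: counter=3 r=(3,0) succ=(0,0) retry=(0,0))
step 2 (t2 CAS): counter=3 r=(3,0) succ=(0,0) retry=(0,1)
step 3 (t2 LOAD): counter=3 r=(3,3) succ=(0,0) retry=(0,1)
step 4 (t2 CAS): counter=4 r=(3,3) succ=(0,1) retry=(0,1)
step 5 (t2 LOAD): counter=4 r=(3,4) succ=(0,1) retry=(0,1)
step 6 (t2 CAS): counter=5 r=(3,4) succ=(0,2) retry=(0,1)

counter=5 r=(3,4) succ=(0,2) retry=(0,1)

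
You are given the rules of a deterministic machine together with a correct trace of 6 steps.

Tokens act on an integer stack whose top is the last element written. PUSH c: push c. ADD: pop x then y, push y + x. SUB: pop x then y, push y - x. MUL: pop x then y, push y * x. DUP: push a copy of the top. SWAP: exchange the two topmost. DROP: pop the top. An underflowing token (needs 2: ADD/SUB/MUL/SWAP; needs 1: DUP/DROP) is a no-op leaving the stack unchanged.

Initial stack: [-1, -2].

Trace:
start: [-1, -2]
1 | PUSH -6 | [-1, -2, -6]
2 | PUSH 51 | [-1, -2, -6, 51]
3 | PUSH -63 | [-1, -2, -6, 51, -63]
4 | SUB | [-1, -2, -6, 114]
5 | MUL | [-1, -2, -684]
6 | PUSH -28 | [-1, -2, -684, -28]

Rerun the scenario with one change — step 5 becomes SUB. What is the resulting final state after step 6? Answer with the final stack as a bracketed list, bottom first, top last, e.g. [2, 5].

[-1, -2, -120, -28]

(re-executing from step 5 with the substitution; state before step 5: [-1, -2, -6, 114])
5 | SUB | [-1, -2, -120]
6 | PUSH -28 | [-1, -2, -120, -28]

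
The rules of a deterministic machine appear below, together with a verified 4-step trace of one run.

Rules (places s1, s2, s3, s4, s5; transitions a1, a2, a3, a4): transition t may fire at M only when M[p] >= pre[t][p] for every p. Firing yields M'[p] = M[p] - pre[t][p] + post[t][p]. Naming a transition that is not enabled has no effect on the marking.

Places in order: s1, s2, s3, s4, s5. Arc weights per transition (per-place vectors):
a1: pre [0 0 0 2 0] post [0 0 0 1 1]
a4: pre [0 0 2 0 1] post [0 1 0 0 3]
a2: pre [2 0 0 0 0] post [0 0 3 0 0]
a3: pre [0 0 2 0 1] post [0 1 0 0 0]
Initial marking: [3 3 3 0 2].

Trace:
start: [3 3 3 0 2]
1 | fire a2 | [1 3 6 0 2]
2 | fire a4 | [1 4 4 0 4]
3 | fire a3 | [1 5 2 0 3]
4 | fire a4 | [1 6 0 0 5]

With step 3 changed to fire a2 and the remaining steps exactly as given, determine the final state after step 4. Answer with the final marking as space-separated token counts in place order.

(re-executing from step 3 with the substitution; state before step 3: [1 4 4 0 4])
3 | fire a2 | [1 4 4 0 4]
4 | fire a4 | [1 5 2 0 6]

1 5 2 0 6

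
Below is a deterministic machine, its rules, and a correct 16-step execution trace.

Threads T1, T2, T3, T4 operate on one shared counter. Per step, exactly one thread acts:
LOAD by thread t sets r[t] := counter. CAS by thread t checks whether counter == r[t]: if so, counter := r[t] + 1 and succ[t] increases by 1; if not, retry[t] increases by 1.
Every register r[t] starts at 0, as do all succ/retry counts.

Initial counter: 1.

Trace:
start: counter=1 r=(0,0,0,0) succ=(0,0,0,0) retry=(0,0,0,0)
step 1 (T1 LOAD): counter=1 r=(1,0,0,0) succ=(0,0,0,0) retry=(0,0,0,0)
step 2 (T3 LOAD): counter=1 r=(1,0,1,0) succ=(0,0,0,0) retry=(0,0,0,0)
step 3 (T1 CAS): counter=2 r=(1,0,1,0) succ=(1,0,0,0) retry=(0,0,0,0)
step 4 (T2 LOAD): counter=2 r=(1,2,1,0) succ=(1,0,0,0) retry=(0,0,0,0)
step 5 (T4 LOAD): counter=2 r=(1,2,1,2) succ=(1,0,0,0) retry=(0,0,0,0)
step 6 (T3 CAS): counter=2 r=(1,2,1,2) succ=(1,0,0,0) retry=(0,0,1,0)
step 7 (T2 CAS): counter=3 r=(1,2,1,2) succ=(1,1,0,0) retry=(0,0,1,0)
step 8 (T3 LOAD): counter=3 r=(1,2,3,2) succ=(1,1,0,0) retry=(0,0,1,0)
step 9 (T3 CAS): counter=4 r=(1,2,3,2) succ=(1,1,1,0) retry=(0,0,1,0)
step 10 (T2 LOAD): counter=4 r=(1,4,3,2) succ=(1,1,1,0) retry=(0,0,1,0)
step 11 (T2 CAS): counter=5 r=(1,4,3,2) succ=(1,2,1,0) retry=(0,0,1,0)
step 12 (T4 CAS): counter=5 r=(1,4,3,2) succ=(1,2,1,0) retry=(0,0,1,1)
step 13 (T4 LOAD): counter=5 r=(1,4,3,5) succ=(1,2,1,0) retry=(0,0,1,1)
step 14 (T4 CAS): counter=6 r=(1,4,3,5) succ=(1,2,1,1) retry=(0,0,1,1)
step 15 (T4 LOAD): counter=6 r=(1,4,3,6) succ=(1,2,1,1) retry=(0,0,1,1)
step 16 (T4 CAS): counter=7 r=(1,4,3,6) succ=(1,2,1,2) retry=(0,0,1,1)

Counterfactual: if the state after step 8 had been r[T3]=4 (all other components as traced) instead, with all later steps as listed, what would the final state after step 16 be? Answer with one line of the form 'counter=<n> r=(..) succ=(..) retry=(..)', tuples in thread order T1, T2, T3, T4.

counter=6 r=(1,3,4,5) succ=(1,2,0,2) retry=(0,0,2,1)

state after step 8 := counter=3 r=(1,2,4,2) succ=(1,1,0,0) retry=(0,0,1,0)
step 9 (T3 CAS): counter=3 r=(1,2,4,2) succ=(1,1,0,0) retry=(0,0,2,0)
step 10 (T2 LOAD): counter=3 r=(1,3,4,2) succ=(1,1,0,0) retry=(0,0,2,0)
step 11 (T2 CAS): counter=4 r=(1,3,4,2) succ=(1,2,0,0) retry=(0,0,2,0)
step 12 (T4 CAS): counter=4 r=(1,3,4,2) succ=(1,2,0,0) retry=(0,0,2,1)
step 13 (T4 LOAD): counter=4 r=(1,3,4,4) succ=(1,2,0,0) retry=(0,0,2,1)
step 14 (T4 CAS): counter=5 r=(1,3,4,4) succ=(1,2,0,1) retry=(0,0,2,1)
step 15 (T4 LOAD): counter=5 r=(1,3,4,5) succ=(1,2,0,1) retry=(0,0,2,1)
step 16 (T4 CAS): counter=6 r=(1,3,4,5) succ=(1,2,0,2) retry=(0,0,2,1)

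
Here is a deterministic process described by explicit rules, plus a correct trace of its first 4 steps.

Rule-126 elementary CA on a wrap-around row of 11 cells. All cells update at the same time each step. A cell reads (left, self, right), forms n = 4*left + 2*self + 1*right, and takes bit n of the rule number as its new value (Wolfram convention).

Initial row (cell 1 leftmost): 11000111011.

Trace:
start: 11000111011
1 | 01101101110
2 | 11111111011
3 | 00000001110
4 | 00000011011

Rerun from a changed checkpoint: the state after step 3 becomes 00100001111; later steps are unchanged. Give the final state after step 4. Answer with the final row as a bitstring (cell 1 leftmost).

state after step 3 := 00100001111
4 | 11110011001

11110011001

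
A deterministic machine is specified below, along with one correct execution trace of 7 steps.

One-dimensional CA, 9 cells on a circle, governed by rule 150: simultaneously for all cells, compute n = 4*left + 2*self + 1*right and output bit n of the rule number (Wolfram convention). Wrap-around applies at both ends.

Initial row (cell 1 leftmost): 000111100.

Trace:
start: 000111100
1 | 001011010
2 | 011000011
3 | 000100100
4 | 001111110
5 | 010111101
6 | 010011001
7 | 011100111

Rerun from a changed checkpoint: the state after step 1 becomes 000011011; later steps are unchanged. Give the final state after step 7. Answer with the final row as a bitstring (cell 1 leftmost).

state after step 1 := 000011011
2 | 100100000
3 | 111110001
4 | 111101010
5 | 011001010
6 | 100111011
7 | 011010001

011010001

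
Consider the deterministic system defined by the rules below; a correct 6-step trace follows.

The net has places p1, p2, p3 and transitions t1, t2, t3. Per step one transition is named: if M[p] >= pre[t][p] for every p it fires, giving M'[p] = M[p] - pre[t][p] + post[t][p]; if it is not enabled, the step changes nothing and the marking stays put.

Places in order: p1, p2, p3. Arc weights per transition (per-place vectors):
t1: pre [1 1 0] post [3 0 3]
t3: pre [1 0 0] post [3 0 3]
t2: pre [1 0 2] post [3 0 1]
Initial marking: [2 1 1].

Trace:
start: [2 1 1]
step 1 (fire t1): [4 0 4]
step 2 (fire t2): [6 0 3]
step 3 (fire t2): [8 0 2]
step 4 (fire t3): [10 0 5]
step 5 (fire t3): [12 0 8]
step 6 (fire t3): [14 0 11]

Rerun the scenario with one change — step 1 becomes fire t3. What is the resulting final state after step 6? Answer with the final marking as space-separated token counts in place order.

14 1 11

(re-executing from step 1 with the substitution; state before step 1: [2 1 1])
step 1 (fire t3): [4 1 4]
step 2 (fire t2): [6 1 3]
step 3 (fire t2): [8 1 2]
step 4 (fire t3): [10 1 5]
step 5 (fire t3): [12 1 8]
step 6 (fire t3): [14 1 11]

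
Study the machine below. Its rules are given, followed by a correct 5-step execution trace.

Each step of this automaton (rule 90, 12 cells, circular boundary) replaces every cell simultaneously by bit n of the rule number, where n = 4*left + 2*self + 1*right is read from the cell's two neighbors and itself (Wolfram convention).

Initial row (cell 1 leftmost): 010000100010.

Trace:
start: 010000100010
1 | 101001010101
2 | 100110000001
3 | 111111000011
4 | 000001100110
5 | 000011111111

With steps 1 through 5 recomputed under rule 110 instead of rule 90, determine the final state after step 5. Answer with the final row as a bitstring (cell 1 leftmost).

(re-executing steps 1..5 under rule 110; state before step 1: 010000100010)
1 | 110001100110
2 | 110011101111
3 | 010110111000
4 | 111111101000
5 | 100000111001

100000111001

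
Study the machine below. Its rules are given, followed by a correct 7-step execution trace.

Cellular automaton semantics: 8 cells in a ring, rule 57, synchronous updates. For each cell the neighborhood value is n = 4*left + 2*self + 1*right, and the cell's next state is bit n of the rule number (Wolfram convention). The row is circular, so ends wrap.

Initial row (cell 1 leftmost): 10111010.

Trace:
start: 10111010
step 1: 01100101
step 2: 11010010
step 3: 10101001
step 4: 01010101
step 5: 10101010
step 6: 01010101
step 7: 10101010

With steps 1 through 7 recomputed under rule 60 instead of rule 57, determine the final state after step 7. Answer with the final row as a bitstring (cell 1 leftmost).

11111111

(re-executing steps 1..7 under rule 60; state before step 1: 10111010)
step 1: 11100111
step 2: 00010100
step 3: 00011110
step 4: 00010001
step 5: 10011001
step 6: 01010101
step 7: 11111111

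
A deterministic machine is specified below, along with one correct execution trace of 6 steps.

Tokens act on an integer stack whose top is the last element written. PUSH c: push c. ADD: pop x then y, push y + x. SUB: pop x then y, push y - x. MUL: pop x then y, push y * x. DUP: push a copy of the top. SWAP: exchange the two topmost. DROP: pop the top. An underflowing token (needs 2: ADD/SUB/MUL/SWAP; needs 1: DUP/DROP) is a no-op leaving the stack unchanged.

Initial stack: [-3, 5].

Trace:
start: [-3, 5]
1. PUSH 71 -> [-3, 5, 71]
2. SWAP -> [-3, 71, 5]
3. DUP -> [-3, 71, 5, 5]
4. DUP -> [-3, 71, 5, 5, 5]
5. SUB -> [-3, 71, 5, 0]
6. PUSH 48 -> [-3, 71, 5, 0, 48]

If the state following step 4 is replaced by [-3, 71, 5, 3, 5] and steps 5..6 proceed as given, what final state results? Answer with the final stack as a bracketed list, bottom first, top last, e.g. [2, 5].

state after step 4 := [-3, 71, 5, 3, 5]
5. SUB -> [-3, 71, 5, -2]
6. PUSH 48 -> [-3, 71, 5, -2, 48]

[-3, 71, 5, -2, 48]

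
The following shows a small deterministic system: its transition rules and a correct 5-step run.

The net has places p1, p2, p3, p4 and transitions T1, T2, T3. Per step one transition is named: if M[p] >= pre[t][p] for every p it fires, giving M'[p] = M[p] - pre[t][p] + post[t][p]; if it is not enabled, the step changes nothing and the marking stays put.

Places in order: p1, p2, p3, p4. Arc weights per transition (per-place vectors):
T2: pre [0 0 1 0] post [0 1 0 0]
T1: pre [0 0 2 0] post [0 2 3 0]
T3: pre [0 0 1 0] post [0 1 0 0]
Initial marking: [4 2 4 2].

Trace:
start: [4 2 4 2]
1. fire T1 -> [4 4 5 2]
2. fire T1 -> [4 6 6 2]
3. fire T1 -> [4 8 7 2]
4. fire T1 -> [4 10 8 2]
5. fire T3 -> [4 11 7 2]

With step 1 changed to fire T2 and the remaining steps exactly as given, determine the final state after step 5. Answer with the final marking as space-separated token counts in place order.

(re-executing from step 1 with the substitution; state before step 1: [4 2 4 2])
1. fire T2 -> [4 3 3 2]
2. fire T1 -> [4 5 4 2]
3. fire T1 -> [4 7 5 2]
4. fire T1 -> [4 9 6 2]
5. fire T3 -> [4 10 5 2]

4 10 5 2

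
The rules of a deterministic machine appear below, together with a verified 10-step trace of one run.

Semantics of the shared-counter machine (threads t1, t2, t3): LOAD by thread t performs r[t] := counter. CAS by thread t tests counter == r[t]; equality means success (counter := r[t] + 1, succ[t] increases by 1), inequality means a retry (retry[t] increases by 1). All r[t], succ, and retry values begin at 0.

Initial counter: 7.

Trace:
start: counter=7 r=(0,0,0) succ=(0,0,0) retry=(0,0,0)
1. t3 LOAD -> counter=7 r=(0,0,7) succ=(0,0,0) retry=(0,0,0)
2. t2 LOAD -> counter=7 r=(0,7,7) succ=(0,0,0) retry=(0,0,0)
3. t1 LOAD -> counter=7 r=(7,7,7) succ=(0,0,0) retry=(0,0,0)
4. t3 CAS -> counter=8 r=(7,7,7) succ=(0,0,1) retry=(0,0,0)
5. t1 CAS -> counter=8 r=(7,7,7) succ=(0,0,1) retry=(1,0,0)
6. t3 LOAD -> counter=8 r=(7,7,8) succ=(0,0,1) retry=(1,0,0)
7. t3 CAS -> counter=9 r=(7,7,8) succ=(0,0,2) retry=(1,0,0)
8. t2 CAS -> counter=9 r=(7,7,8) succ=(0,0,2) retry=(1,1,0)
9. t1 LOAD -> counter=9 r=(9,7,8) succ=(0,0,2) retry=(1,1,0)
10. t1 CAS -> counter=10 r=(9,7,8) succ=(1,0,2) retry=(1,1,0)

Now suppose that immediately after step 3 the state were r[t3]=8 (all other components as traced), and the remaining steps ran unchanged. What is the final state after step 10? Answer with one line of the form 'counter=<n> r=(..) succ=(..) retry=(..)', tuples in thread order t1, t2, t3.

counter=10 r=(9,7,8) succ=(2,0,1) retry=(0,1,1)

state after step 3 := counter=7 r=(7,7,8) succ=(0,0,0) retry=(0,0,0)
4. t3 CAS -> counter=7 r=(7,7,8) succ=(0,0,0) retry=(0,0,1)
5. t1 CAS -> counter=8 r=(7,7,8) succ=(1,0,0) retry=(0,0,1)
6. t3 LOAD -> counter=8 r=(7,7,8) succ=(1,0,0) retry=(0,0,1)
7. t3 CAS -> counter=9 r=(7,7,8) succ=(1,0,1) retry=(0,0,1)
8. t2 CAS -> counter=9 r=(7,7,8) succ=(1,0,1) retry=(0,1,1)
9. t1 LOAD -> counter=9 r=(9,7,8) succ=(1,0,1) retry=(0,1,1)
10. t1 CAS -> counter=10 r=(9,7,8) succ=(2,0,1) retry=(0,1,1)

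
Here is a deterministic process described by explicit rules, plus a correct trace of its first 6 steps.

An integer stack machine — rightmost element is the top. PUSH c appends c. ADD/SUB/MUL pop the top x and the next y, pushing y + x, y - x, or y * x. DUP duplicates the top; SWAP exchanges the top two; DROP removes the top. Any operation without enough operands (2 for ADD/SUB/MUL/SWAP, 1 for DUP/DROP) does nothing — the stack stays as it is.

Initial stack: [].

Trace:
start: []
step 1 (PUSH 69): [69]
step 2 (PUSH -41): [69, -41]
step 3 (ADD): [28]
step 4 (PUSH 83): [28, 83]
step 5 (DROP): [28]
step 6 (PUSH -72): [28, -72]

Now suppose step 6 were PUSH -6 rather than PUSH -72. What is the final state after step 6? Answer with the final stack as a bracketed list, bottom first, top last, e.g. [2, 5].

(re-executing from step 6 with the substitution; state before step 6: [28])
step 6 (PUSH -6): [28, -6]

[28, -6]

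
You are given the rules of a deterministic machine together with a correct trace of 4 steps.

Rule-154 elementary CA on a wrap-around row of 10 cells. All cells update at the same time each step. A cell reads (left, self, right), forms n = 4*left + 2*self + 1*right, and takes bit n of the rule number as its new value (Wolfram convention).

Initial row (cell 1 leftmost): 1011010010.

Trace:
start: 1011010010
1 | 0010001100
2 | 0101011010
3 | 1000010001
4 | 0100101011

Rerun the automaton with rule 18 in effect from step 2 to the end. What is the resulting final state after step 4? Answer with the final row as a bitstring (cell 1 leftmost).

(re-executing steps 2..4 under rule 18; state before step 2: 0010001100)
2 | 0101010010
3 | 1000001101
4 | 0100010000

0100010000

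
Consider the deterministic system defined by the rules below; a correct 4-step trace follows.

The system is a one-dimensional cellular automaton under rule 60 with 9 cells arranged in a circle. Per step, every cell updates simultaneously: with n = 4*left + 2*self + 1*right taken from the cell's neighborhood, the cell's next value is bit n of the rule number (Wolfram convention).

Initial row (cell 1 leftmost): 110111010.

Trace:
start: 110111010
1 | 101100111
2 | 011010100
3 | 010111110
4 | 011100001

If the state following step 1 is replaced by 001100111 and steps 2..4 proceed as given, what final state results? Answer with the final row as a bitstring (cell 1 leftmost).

state after step 1 := 001100111
2 | 101010100
3 | 111111110
4 | 100000001

100000001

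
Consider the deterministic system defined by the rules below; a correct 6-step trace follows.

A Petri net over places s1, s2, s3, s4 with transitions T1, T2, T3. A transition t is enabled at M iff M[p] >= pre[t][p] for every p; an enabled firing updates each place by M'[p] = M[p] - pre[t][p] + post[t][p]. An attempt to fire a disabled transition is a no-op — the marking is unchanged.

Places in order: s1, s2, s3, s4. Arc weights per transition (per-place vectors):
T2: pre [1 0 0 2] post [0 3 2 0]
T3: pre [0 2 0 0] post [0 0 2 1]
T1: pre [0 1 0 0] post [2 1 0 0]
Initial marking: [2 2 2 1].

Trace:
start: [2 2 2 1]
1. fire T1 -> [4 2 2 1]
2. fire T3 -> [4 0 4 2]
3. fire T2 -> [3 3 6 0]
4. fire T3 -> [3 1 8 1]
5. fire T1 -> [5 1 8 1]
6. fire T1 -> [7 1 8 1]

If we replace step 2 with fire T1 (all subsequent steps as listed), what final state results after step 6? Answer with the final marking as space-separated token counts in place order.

6 0 4 2

(re-executing from step 2 with the substitution; state before step 2: [4 2 2 1])
2. fire T1 -> [6 2 2 1]
3. fire T2 -> [6 2 2 1]
4. fire T3 -> [6 0 4 2]
5. fire T1 -> [6 0 4 2]
6. fire T1 -> [6 0 4 2]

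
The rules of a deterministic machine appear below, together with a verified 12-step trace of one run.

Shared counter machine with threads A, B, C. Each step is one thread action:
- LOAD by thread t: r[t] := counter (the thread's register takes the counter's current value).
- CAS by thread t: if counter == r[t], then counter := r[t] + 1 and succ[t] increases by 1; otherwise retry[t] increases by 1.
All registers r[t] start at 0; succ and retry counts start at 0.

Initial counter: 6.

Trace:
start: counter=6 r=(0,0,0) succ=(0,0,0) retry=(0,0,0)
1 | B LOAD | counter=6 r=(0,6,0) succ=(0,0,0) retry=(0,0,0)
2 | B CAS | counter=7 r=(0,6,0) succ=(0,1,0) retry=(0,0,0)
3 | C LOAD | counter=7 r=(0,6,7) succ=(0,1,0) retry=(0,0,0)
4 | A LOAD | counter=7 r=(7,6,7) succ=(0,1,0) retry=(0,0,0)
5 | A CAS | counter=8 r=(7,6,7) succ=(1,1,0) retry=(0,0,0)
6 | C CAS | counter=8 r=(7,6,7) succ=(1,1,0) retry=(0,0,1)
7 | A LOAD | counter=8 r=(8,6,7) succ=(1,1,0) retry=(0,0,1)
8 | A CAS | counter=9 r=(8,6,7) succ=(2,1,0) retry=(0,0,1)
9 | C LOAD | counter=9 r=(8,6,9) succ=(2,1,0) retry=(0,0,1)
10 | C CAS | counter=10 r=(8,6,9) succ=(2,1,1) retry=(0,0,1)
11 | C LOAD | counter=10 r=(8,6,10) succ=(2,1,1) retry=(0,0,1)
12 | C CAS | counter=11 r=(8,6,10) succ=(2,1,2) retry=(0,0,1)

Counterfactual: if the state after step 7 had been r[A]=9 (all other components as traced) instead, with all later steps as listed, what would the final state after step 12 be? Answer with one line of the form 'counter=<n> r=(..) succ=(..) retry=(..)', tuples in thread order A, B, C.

state after step 7 := counter=8 r=(9,6,7) succ=(1,1,0) retry=(0,0,1)
8 | A CAS | counter=8 r=(9,6,7) succ=(1,1,0) retry=(1,0,1)
9 | C LOAD | counter=8 r=(9,6,8) succ=(1,1,0) retry=(1,0,1)
10 | C CAS | counter=9 r=(9,6,8) succ=(1,1,1) retry=(1,0,1)
11 | C LOAD | counter=9 r=(9,6,9) succ=(1,1,1) retry=(1,0,1)
12 | C CAS | counter=10 r=(9,6,9) succ=(1,1,2) retry=(1,0,1)

counter=10 r=(9,6,9) succ=(1,1,2) retry=(1,0,1)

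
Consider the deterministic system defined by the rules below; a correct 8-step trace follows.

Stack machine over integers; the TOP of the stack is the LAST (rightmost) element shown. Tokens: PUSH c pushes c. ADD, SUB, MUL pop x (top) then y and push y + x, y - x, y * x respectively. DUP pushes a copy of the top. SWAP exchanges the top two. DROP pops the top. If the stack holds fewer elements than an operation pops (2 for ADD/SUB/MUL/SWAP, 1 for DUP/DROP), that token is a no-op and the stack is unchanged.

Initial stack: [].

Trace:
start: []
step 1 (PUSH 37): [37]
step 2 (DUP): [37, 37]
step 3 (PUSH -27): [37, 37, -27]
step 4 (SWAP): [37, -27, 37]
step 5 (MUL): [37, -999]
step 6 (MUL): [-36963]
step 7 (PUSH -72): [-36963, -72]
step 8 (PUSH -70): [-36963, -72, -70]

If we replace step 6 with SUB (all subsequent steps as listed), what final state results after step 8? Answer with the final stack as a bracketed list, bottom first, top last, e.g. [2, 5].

[1036, -72, -70]

(re-executing from step 6 with the substitution; state before step 6: [37, -999])
step 6 (SUB): [1036]
step 7 (PUSH -72): [1036, -72]
step 8 (PUSH -70): [1036, -72, -70]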